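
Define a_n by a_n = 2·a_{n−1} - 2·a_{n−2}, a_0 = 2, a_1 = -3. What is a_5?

12

With companion matrix T = [[2, -2], [1, 0]], [a_n, a_{n−1}]ᵀ = T·[a_{n−1}, a_{n−2}]ᵀ, so [a_5, a_4]ᵀ = T^4·[a_1, a_0]ᵀ.
T^4 = [[-4, 0], [0, -4]], giving [a_5, a_4]ᵀ = [[12], [-8]].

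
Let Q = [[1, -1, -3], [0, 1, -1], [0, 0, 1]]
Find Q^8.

[[1, -8, 4], [0, 1, -8], [0, 0, 1]]

Q = I + N where N = [[0, -1, -3], [0, 0, -1], [0, 0, 0]] is strictly upper-triangular, so N^3 = 0.
(I + N)^8 = I + 8·N + 28·N^2 = [[1, -8, 4], [0, 1, -8], [0, 0, 1]].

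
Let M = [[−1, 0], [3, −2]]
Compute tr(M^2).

5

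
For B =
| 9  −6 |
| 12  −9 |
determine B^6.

tr B = 0 and det B = −9, so the characteristic polynomial is λ² − (0)λ + (−9) with roots −3 and 3.
Eigenvectors give P = [[−1, 1], [−2, 1]] with P⁻¹ = [[1, −1], [2, −1]], and B = P·diag(−3, 3)·P⁻¹.
Then B^6 = P·diag(729, 729)·P⁻¹ = [[−729, 729], [−1458, 729]] · [[1, −1], [2, −1]] = [[729, 0], [0, 729]].

[[729, 0], [0, 729]]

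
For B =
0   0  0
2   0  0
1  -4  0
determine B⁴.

B is strictly triangular, hence nilpotent: B³ = 0, so B⁴ = 0.

[[0, 0, 0], [0, 0, 0], [0, 0, 0]]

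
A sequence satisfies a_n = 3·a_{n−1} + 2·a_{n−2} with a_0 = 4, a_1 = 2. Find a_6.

With companion matrix B = [[3, 2], [1, 0]], [a_n, a_{n−1}]ᵀ = B·[a_{n−1}, a_{n−2}]ᵀ, so [a_6, a_5]ᵀ = B⁵·[a_1, a_0]ᵀ.
B⁵ = [[495, 278], [139, 78]], giving [a_6, a_5]ᵀ = [[2102], [590]].

2102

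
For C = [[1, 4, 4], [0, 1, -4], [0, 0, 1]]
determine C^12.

[[1, 48, -1008], [0, 1, -48], [0, 0, 1]]

C = I + N where N = [[0, 4, 4], [0, 0, -4], [0, 0, 0]] is strictly upper-triangular, so N^3 = 0.
(I + N)^12 = I + 12·N + 66·N^2 = [[1, 48, -1008], [0, 1, -48], [0, 0, 1]].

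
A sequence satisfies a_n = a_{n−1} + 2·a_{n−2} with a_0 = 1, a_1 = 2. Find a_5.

32

With companion matrix B = [[1, 2], [1, 0]], [a_n, a_{n−1}]ᵀ = B·[a_{n−1}, a_{n−2}]ᵀ, so [a_5, a_4]ᵀ = B⁴·[a_1, a_0]ᵀ.
B⁴ = [[11, 10], [5, 6]], giving [a_5, a_4]ᵀ = [[32], [16]].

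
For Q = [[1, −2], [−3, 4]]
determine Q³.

[[37, −54], [−81, 118]]

Q² = [[7, −10], [−15, 22]]
Q³ = [[37, −54], [−81, 118]]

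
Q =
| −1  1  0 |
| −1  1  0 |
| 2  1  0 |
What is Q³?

Q² = [[0, 0, 0], [0, 0, 0], [−3, 3, 0]]
Q³ = [[0, 0, 0], [0, 0, 0], [0, 0, 0]]

[[0, 0, 0], [0, 0, 0], [0, 0, 0]]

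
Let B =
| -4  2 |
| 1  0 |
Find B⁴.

[[356, -160], [-80, 36]]

B² = [[18, -8], [-4, 2]]
B³ = [[-80, 36], [18, -8]]
B⁴ = [[356, -160], [-80, 36]]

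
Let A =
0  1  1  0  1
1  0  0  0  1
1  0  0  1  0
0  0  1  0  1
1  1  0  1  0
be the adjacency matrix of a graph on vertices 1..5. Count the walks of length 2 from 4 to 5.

The number of length-2 walks from vertex 4 to vertex 5 is entry (4,5) of A², where A is the adjacency matrix.
A² = [[3, 1, 0, 2, 1], [1, 2, 1, 1, 1], [0, 1, 2, 0, 2], [2, 1, 0, 2, 0], [1, 1, 2, 0, 3]]

0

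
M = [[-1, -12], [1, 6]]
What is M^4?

tr M = 5 and det M = 6, so the characteristic polynomial is λ² − (5)λ + (6) with roots 2 and 3.
Eigenvectors give P = [[-4, -3], [1, 1]] with P⁻¹ = [[-1, -3], [1, 4]], and M = P·diag(2, 3)·P⁻¹.
Then M^4 = P·diag(16, 81)·P⁻¹ = [[-64, -243], [16, 81]] · [[-1, -3], [1, 4]] = [[-179, -780], [65, 276]].

[[-179, -780], [65, 276]]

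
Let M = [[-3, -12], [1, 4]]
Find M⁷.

M² = M (a projection; rank 1, trace 1), so M⁷ = M.

[[-3, -12], [1, 4]]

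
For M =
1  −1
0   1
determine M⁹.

[[1, −9], [0, 1]]

M = I + N where N = [[0, −1], [0, 0]] is strictly upper-triangular, so N² = 0.
(I + N)⁹ = I + 9·N = [[1, −9], [0, 1]].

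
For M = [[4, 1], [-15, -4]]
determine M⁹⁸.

M² = I (check: tr M = 0 and det M = -1), so M⁹⁸ = I since 98 is even.

[[1, 0], [0, 1]]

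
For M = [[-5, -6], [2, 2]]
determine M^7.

[[-509, -762], [254, 380]]

tr M = -3 and det M = 2, so the characteristic polynomial is λ² − (-3)λ + (2) with roots -1 and -2.
Eigenvectors give P = [[-3, -2], [2, 1]] with P⁻¹ = [[1, 2], [-2, -3]], and M = P·diag(-1, -2)·P⁻¹.
Then M^7 = P·diag(-1, -128)·P⁻¹ = [[3, 256], [-2, -128]] · [[1, 2], [-2, -3]] = [[-509, -762], [254, 380]].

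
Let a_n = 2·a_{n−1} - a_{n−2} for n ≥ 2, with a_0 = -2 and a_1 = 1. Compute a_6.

16

With companion matrix B = [[2, -1], [1, 0]], [a_n, a_{n−1}]ᵀ = B·[a_{n−1}, a_{n−2}]ᵀ, so [a_6, a_5]ᵀ = B⁵·[a_1, a_0]ᵀ.
B⁵ = [[6, -5], [5, -4]], giving [a_6, a_5]ᵀ = [[16], [13]].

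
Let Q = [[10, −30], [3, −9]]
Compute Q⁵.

[[10, −30], [3, −9]]

Q² = Q (a projection; rank 1, trace 1), so Q⁵ = Q.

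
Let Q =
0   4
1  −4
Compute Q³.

Q² = [[4, −16], [−4, 20]]
Q³ = [[−16, 80], [20, −96]]

[[−16, 80], [20, −96]]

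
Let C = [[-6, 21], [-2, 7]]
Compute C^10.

[[-6, 21], [-2, 7]]

C² = C (a projection; rank 1, trace 1), so C^10 = C.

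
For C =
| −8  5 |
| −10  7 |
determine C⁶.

tr C = −1 and det C = −6, so the characteristic polynomial is λ² − (−1)λ + (−6) with roots 2 and −3.
Eigenvectors give P = [[1, 1], [2, 1]] with P⁻¹ = [[−1, 1], [2, −1]], and C = P·diag(2, −3)·P⁻¹.
Then C⁶ = P·diag(64, 729)·P⁻¹ = [[64, 729], [128, 729]] · [[−1, 1], [2, −1]] = [[1394, −665], [1330, −601]].

[[1394, −665], [1330, −601]]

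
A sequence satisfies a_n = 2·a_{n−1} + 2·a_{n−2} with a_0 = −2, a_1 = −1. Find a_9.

−6032

With companion matrix B = [[2, 2], [1, 0]], [a_n, a_{n−1}]ᵀ = B·[a_{n−1}, a_{n−2}]ᵀ, so [a_9, a_8]ᵀ = B⁸·[a_1, a_0]ᵀ.
B⁸ = [[2448, 1792], [896, 656]], giving [a_9, a_8]ᵀ = [[−6032], [−2208]].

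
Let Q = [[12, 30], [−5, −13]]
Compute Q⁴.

tr Q = −1 and det Q = −6, so the characteristic polynomial is λ² − (−1)λ + (−6) with roots −3 and 2.
Eigenvectors give P = [[−2, 3], [1, −1]] with P⁻¹ = [[1, 3], [1, 2]], and Q = P·diag(−3, 2)·P⁻¹.
Then Q⁴ = P·diag(81, 16)·P⁻¹ = [[−162, 48], [81, −16]] · [[1, 3], [1, 2]] = [[−114, −390], [65, 211]].

[[−114, −390], [65, 211]]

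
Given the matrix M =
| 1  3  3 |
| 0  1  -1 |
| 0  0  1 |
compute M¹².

[[1, 36, -162], [0, 1, -12], [0, 0, 1]]

M = I + N where N = [[0, 3, 3], [0, 0, -1], [0, 0, 0]] is strictly upper-triangular, so N³ = 0.
(I + N)¹² = I + 12·N + 66·N² = [[1, 36, -162], [0, 1, -12], [0, 0, 1]].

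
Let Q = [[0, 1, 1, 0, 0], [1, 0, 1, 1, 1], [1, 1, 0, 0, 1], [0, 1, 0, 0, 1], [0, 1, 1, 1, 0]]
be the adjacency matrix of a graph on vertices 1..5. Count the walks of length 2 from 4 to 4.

2

The number of length-2 walks from vertex 4 to vertex 4 is entry (4,4) of Q^2, where Q is the adjacency matrix.
Q^2 = [[2, 1, 1, 1, 2], [1, 4, 2, 1, 2], [1, 2, 3, 2, 1], [1, 1, 2, 2, 1], [2, 2, 1, 1, 3]]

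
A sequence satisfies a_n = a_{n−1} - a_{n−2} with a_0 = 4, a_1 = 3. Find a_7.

With companion matrix M = [[1, -1], [1, 0]], [a_n, a_{n−1}]ᵀ = M·[a_{n−1}, a_{n−2}]ᵀ, so [a_7, a_6]ᵀ = M⁶·[a_1, a_0]ᵀ.
M⁶ = [[1, 0], [0, 1]], giving [a_7, a_6]ᵀ = [[3], [4]].

3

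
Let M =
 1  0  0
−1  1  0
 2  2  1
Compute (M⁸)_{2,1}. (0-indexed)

M = I + N where N = [[0, 0, 0], [−1, 0, 0], [2, 2, 0]] is strictly lower-triangular, so N³ = 0.
(I + N)⁸ = I + 8·N + 28·N² = [[1, 0, 0], [−8, 1, 0], [−40, 16, 1]].

16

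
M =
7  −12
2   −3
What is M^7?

[[6559, −13116], [2186, −4371]]

tr M = 4 and det M = 3, so the characteristic polynomial is λ² − (4)λ + (3) with roots 3 and 1.
Eigenvectors give P = [[3, −2], [1, −1]] with P⁻¹ = [[1, −2], [1, −3]], and M = P·diag(3, 1)·P⁻¹.
Then M^7 = P·diag(2187, 1)·P⁻¹ = [[6561, −2], [2187, −1]] · [[1, −2], [1, −3]] = [[6559, −13116], [2186, −4371]].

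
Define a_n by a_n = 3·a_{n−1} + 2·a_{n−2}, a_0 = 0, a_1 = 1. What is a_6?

With companion matrix C = [[3, 2], [1, 0]], [a_n, a_{n−1}]ᵀ = C·[a_{n−1}, a_{n−2}]ᵀ, so [a_6, a_5]ᵀ = C⁵·[a_1, a_0]ᵀ.
C⁵ = [[495, 278], [139, 78]], giving [a_6, a_5]ᵀ = [[495], [139]].

495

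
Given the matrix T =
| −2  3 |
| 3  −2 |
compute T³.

[[−62, 63], [63, −62]]

T² = [[13, −12], [−12, 13]]
T³ = [[−62, 63], [63, −62]]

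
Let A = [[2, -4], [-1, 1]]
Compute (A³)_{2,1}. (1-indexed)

A² = [[8, -12], [-3, 5]]
A³ = [[28, -44], [-11, 17]]

-11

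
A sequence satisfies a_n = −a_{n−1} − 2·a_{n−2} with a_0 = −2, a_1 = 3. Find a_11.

113

With companion matrix T = [[−1, −2], [1, 0]], [a_n, a_{n−1}]ᵀ = T·[a_{n−1}, a_{n−2}]ᵀ, so [a_11, a_10]ᵀ = T^10·[a_1, a_0]ᵀ.
T^10 = [[23, −22], [11, 34]], giving [a_11, a_10]ᵀ = [[113], [−35]].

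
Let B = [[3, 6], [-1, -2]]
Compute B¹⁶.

[[3, 6], [-1, -2]]

B² = B (a projection; rank 1, trace 1), so B¹⁶ = B.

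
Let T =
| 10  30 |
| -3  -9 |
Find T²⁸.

T² = T (a projection; rank 1, trace 1), so T²⁸ = T.

[[10, 30], [-3, -9]]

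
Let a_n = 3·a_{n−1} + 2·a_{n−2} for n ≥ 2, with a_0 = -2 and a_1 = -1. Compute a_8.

With companion matrix Q = [[3, 2], [1, 0]], [a_n, a_{n−1}]ᵀ = Q·[a_{n−1}, a_{n−2}]ᵀ, so [a_8, a_7]ᵀ = Q^7·[a_1, a_0]ᵀ.
Q^7 = [[6279, 3526], [1763, 990]], giving [a_8, a_7]ᵀ = [[-13331], [-3743]].

-13331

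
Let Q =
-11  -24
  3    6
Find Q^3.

[[-179, -456], [57, 144]]

tr Q = -5 and det Q = 6, so the characteristic polynomial is λ² − (-5)λ + (6) with roots -3 and -2.
Eigenvectors give P = [[-3, -8], [1, 3]] with P⁻¹ = [[-3, -8], [1, 3]], and Q = P·diag(-3, -2)·P⁻¹.
Then Q^3 = P·diag(-27, -8)·P⁻¹ = [[81, 64], [-27, -24]] · [[-3, -8], [1, 3]] = [[-179, -456], [57, 144]].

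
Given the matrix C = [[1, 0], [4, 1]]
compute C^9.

C = I + N where N = [[0, 0], [4, 0]] is strictly lower-triangular, so N^2 = 0.
(I + N)^9 = I + 9·N = [[1, 0], [36, 1]].

[[1, 0], [36, 1]]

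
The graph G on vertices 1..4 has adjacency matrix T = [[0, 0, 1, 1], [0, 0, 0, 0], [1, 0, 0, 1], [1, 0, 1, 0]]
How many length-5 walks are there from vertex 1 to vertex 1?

The number of length-5 walks from vertex 1 to vertex 1 is entry (1,1) of T⁵, where T is the adjacency matrix.
T² = [[2, 0, 1, 1], [0, 0, 0, 0], [1, 0, 2, 1], [1, 0, 1, 2]]
T³ = [[2, 0, 3, 3], [0, 0, 0, 0], [3, 0, 2, 3], [3, 0, 3, 2]]
T⁴ = [[6, 0, 5, 5], [0, 0, 0, 0], [5, 0, 6, 5], [5, 0, 5, 6]]
T⁵ = [[10, 0, 11, 11], [0, 0, 0, 0], [11, 0, 10, 11], [11, 0, 11, 10]]

10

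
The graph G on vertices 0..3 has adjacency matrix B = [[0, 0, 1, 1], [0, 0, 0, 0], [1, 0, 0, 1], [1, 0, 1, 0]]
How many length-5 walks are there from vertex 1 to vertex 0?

The number of length-5 walks from vertex 1 to vertex 0 is entry (1,0) of B⁵, where B is the adjacency matrix.
B² = [[2, 0, 1, 1], [0, 0, 0, 0], [1, 0, 2, 1], [1, 0, 1, 2]]
B³ = [[2, 0, 3, 3], [0, 0, 0, 0], [3, 0, 2, 3], [3, 0, 3, 2]]
B⁴ = [[6, 0, 5, 5], [0, 0, 0, 0], [5, 0, 6, 5], [5, 0, 5, 6]]
B⁵ = [[10, 0, 11, 11], [0, 0, 0, 0], [11, 0, 10, 11], [11, 0, 11, 10]]

0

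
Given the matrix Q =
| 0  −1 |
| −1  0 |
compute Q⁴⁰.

Q² = I (check: tr Q = 0 and det Q = −1), so Q⁴⁰ = I since 40 is even.

[[1, 0], [0, 1]]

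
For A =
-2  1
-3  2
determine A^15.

A² = I (check: tr A = 0 and det A = -1), so A^15 = A since 15 is odd.

[[-2, 1], [-3, 2]]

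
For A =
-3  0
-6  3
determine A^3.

[[-27, 0], [-54, 27]]

tr A = 0 and det A = -9, so the characteristic polynomial is λ² − (0)λ + (-9) with roots -3 and 3.
Eigenvectors give P = [[1, 0], [1, -1]] with P⁻¹ = [[1, 0], [1, -1]], and A = P·diag(-3, 3)·P⁻¹.
Then A^3 = P·diag(-27, 27)·P⁻¹ = [[-27, 0], [-27, -27]] · [[1, 0], [1, -1]] = [[-27, 0], [-54, 27]].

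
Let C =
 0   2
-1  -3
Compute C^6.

tr C = -3 and det C = 2, so the characteristic polynomial is λ² − (-3)λ + (2) with roots -2 and -1.
Eigenvectors give P = [[-1, -2], [1, 1]] with P⁻¹ = [[1, 2], [-1, -1]], and C = P·diag(-2, -1)·P⁻¹.
Then C^6 = P·diag(64, 1)·P⁻¹ = [[-64, -2], [64, 1]] · [[1, 2], [-1, -1]] = [[-62, -126], [63, 127]].

[[-62, -126], [63, 127]]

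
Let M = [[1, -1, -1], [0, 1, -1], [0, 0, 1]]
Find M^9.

M = I + N where N = [[0, -1, -1], [0, 0, -1], [0, 0, 0]] is strictly upper-triangular, so N^3 = 0.
(I + N)^9 = I + 9·N + 36·N^2 = [[1, -9, 27], [0, 1, -9], [0, 0, 1]].

[[1, -9, 27], [0, 1, -9], [0, 0, 1]]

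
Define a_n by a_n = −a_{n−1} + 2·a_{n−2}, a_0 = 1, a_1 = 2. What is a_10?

With companion matrix C = [[−1, 2], [1, 0]], [a_n, a_{n−1}]ᵀ = C·[a_{n−1}, a_{n−2}]ᵀ, so [a_10, a_9]ᵀ = C⁹·[a_1, a_0]ᵀ.
C⁹ = [[−341, 342], [171, −170]], giving [a_10, a_9]ᵀ = [[−340], [172]].

−340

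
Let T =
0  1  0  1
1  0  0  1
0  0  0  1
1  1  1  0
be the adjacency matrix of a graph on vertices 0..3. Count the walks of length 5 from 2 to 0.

The number of length-5 walks from vertex 2 to vertex 0 is entry (2,0) of T^5, where T is the adjacency matrix.
T^2 = [[2, 1, 1, 1], [1, 2, 1, 1], [1, 1, 1, 0], [1, 1, 0, 3]]
T^3 = [[2, 3, 1, 4], [3, 2, 1, 4], [1, 1, 0, 3], [4, 4, 3, 2]]
T^4 = [[7, 6, 4, 6], [6, 7, 4, 6], [4, 4, 3, 2], [6, 6, 2, 11]]
T^5 = [[12, 13, 6, 17], [13, 12, 6, 17], [6, 6, 2, 11], [17, 17, 11, 14]]

6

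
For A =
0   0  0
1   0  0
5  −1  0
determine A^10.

A is strictly triangular, hence nilpotent: A^3 = 0, so A^10 = 0.

[[0, 0, 0], [0, 0, 0], [0, 0, 0]]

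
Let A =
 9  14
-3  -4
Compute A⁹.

[[134709, 268394], [-57513, -114514]]

tr A = 5 and det A = 6, so the characteristic polynomial is λ² − (5)λ + (6) with roots 2 and 3.
Eigenvectors give P = [[-2, -7], [1, 3]] with P⁻¹ = [[3, 7], [-1, -2]], and A = P·diag(2, 3)·P⁻¹.
Then A⁹ = P·diag(512, 19683)·P⁻¹ = [[-1024, -137781], [512, 59049]] · [[3, 7], [-1, -2]] = [[134709, 268394], [-57513, -114514]].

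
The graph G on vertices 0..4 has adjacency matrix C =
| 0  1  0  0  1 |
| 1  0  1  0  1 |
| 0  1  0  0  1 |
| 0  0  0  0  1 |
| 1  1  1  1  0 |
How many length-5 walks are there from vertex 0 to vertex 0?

The number of length-5 walks from vertex 0 to vertex 0 is entry (0,0) of C^5, where C is the adjacency matrix.
C^2 = [[2, 1, 2, 1, 1], [1, 3, 1, 1, 2], [2, 1, 2, 1, 1], [1, 1, 1, 1, 0], [1, 2, 1, 0, 4]]
C^3 = [[2, 5, 2, 1, 6], [5, 4, 5, 2, 6], [2, 5, 2, 1, 6], [1, 2, 1, 0, 4], [6, 6, 6, 4, 4]]
C^4 = [[11, 10, 11, 6, 10], [10, 16, 10, 6, 16], [11, 10, 11, 6, 10], [6, 6, 6, 4, 4], [10, 16, 10, 4, 22]]
C^5 = [[20, 32, 20, 10, 38], [32, 36, 32, 16, 42], [20, 32, 20, 10, 38], [10, 16, 10, 4, 22], [38, 42, 38, 22, 40]]

20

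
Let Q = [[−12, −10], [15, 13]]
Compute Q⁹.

tr Q = 1 and det Q = −6, so the characteristic polynomial is λ² − (1)λ + (−6) with roots 3 and −2.
Eigenvectors give P = [[−2, 1], [3, −1]] with P⁻¹ = [[1, 1], [3, 2]], and Q = P·diag(3, −2)·P⁻¹.
Then Q⁹ = P·diag(19683, −512)·P⁻¹ = [[−39366, −512], [59049, 512]] · [[1, 1], [3, 2]] = [[−40902, −40390], [60585, 60073]].

[[−40902, −40390], [60585, 60073]]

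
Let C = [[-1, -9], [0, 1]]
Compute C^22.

[[1, 0], [0, 1]]

C² = I (check: tr C = 0 and det C = -1), so C^22 = I since 22 is even.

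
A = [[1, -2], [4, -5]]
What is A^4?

tr A = -4 and det A = 3, so the characteristic polynomial is λ² − (-4)λ + (3) with roots -3 and -1.
Eigenvectors give P = [[-1, 1], [-2, 1]] with P⁻¹ = [[1, -1], [2, -1]], and A = P·diag(-3, -1)·P⁻¹.
Then A^4 = P·diag(81, 1)·P⁻¹ = [[-81, 1], [-162, 1]] · [[1, -1], [2, -1]] = [[-79, 80], [-160, 161]].

[[-79, 80], [-160, 161]]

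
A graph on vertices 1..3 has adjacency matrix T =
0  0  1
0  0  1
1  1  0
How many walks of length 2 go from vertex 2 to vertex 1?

The number of length-2 walks from vertex 2 to vertex 1 is entry (2,1) of T^2, where T is the adjacency matrix.
T^2 = [[1, 1, 0], [1, 1, 0], [0, 0, 2]]

1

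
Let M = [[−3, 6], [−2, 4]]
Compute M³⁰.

M² = M (a projection; rank 1, trace 1), so M³⁰ = M.

[[−3, 6], [−2, 4]]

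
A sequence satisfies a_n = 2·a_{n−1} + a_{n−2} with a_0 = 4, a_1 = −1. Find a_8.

268

With companion matrix T = [[2, 1], [1, 0]], [a_n, a_{n−1}]ᵀ = T·[a_{n−1}, a_{n−2}]ᵀ, so [a_8, a_7]ᵀ = T⁷·[a_1, a_0]ᵀ.
T⁷ = [[408, 169], [169, 70]], giving [a_8, a_7]ᵀ = [[268], [111]].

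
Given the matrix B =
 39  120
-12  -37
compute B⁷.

tr B = 2 and det B = -3, so the characteristic polynomial is λ² − (2)λ + (-3) with roots 3 and -1.
Eigenvectors give P = [[-10, 3], [3, -1]] with P⁻¹ = [[-1, -3], [-3, -10]], and B = P·diag(3, -1)·P⁻¹.
Then B⁷ = P·diag(2187, -1)·P⁻¹ = [[-21870, -3], [6561, 1]] · [[-1, -3], [-3, -10]] = [[21879, 65640], [-6564, -19693]].

[[21879, 65640], [-6564, -19693]]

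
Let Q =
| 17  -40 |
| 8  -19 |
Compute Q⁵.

[[977, -2440], [488, -1219]]

tr Q = -2 and det Q = -3, so the characteristic polynomial is λ² − (-2)λ + (-3) with roots -3 and 1.
Eigenvectors give P = [[-2, 5], [-1, 2]] with P⁻¹ = [[2, -5], [1, -2]], and Q = P·diag(-3, 1)·P⁻¹.
Then Q⁵ = P·diag(-243, 1)·P⁻¹ = [[486, 5], [243, 2]] · [[2, -5], [1, -2]] = [[977, -2440], [488, -1219]].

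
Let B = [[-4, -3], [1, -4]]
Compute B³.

[[-28, -135], [45, -28]]

B² = [[13, 24], [-8, 13]]
B³ = [[-28, -135], [45, -28]]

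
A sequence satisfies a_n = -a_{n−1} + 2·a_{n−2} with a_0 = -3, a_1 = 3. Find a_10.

-2049

With companion matrix A = [[-1, 2], [1, 0]], [a_n, a_{n−1}]ᵀ = A·[a_{n−1}, a_{n−2}]ᵀ, so [a_10, a_9]ᵀ = A⁹·[a_1, a_0]ᵀ.
A⁹ = [[-341, 342], [171, -170]], giving [a_10, a_9]ᵀ = [[-2049], [1023]].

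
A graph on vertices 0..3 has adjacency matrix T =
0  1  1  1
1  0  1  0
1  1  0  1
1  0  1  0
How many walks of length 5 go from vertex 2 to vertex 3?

29

The number of length-5 walks from vertex 2 to vertex 3 is entry (2,3) of T⁵, where T is the adjacency matrix.
T² = [[3, 1, 2, 1], [1, 2, 1, 2], [2, 1, 3, 1], [1, 2, 1, 2]]
T³ = [[4, 5, 5, 5], [5, 2, 5, 2], [5, 5, 4, 5], [5, 2, 5, 2]]
T⁴ = [[15, 9, 14, 9], [9, 10, 9, 10], [14, 9, 15, 9], [9, 10, 9, 10]]
T⁵ = [[32, 29, 33, 29], [29, 18, 29, 18], [33, 29, 32, 29], [29, 18, 29, 18]]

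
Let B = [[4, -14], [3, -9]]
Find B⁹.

tr B = -5 and det B = 6, so the characteristic polynomial is λ² − (-5)λ + (6) with roots -2 and -3.
Eigenvectors give P = [[7, -2], [3, -1]] with P⁻¹ = [[1, -2], [3, -7]], and B = P·diag(-2, -3)·P⁻¹.
Then B⁹ = P·diag(-512, -19683)·P⁻¹ = [[-3584, 39366], [-1536, 19683]] · [[1, -2], [3, -7]] = [[114514, -268394], [57513, -134709]].

[[114514, -268394], [57513, -134709]]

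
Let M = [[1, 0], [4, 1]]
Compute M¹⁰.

M = I + N where N = [[0, 0], [4, 0]] is strictly lower-triangular, so N² = 0.
(I + N)¹⁰ = I + 10·N = [[1, 0], [40, 1]].

[[1, 0], [40, 1]]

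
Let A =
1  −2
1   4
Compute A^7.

tr A = 5 and det A = 6, so the characteristic polynomial is λ² − (5)λ + (6) with roots 3 and 2.
Eigenvectors give P = [[−1, 2], [1, −1]] with P⁻¹ = [[1, 2], [1, 1]], and A = P·diag(3, 2)·P⁻¹.
Then A^7 = P·diag(2187, 128)·P⁻¹ = [[−2187, 256], [2187, −128]] · [[1, 2], [1, 1]] = [[−1931, −4118], [2059, 4246]].

[[−1931, −4118], [2059, 4246]]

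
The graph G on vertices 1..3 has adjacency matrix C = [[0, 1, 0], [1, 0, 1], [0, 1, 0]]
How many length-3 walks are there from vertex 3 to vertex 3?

0

The number of length-3 walks from vertex 3 to vertex 3 is entry (3,3) of C³, where C is the adjacency matrix.
C² = [[1, 0, 1], [0, 2, 0], [1, 0, 1]]
C³ = [[0, 2, 0], [2, 0, 2], [0, 2, 0]]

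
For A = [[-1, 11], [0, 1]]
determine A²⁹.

A² = I (check: tr A = 0 and det A = -1), so A²⁹ = A since 29 is odd.

[[-1, 11], [0, 1]]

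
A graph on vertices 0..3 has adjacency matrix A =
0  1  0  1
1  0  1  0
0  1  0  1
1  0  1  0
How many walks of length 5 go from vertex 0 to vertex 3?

The number of length-5 walks from vertex 0 to vertex 3 is entry (0,3) of A^5, where A is the adjacency matrix.
A^2 = [[2, 0, 2, 0], [0, 2, 0, 2], [2, 0, 2, 0], [0, 2, 0, 2]]
A^3 = [[0, 4, 0, 4], [4, 0, 4, 0], [0, 4, 0, 4], [4, 0, 4, 0]]
A^4 = [[8, 0, 8, 0], [0, 8, 0, 8], [8, 0, 8, 0], [0, 8, 0, 8]]
A^5 = [[0, 16, 0, 16], [16, 0, 16, 0], [0, 16, 0, 16], [16, 0, 16, 0]]

16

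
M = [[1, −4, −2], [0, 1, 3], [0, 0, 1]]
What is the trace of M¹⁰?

3

M = I + N where N = [[0, −4, −2], [0, 0, 3], [0, 0, 0]] is strictly upper-triangular, so N³ = 0.
(I + N)¹⁰ = I + 10·N + 45·N² = [[1, −40, −560], [0, 1, 30], [0, 0, 1]].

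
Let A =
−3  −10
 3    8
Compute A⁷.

tr A = 5 and det A = 6, so the characteristic polynomial is λ² − (5)λ + (6) with roots 2 and 3.
Eigenvectors give P = [[2, 5], [−1, −3]] with P⁻¹ = [[3, 5], [−1, −2]], and A = P·diag(2, 3)·P⁻¹.
Then A⁷ = P·diag(128, 2187)·P⁻¹ = [[256, 10935], [−128, −6561]] · [[3, 5], [−1, −2]] = [[−10167, −20590], [6177, 12482]].

[[−10167, −20590], [6177, 12482]]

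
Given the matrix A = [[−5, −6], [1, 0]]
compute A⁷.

[[−6305, −12354], [2059, 3990]]

tr A = −5 and det A = 6, so the characteristic polynomial is λ² − (−5)λ + (6) with roots −2 and −3.
Eigenvectors give P = [[−2, 3], [1, −1]] with P⁻¹ = [[1, 3], [1, 2]], and A = P·diag(−2, −3)·P⁻¹.
Then A⁷ = P·diag(−128, −2187)·P⁻¹ = [[256, −6561], [−128, 2187]] · [[1, 3], [1, 2]] = [[−6305, −12354], [2059, 3990]].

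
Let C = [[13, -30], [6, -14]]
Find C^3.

tr C = -1 and det C = -2, so the characteristic polynomial is λ² − (-1)λ + (-2) with roots 1 and -2.
Eigenvectors give P = [[5, 2], [2, 1]] with P⁻¹ = [[1, -2], [-2, 5]], and C = P·diag(1, -2)·P⁻¹.
Then C^3 = P·diag(1, -8)·P⁻¹ = [[5, -16], [2, -8]] · [[1, -2], [-2, 5]] = [[37, -90], [18, -44]].

[[37, -90], [18, -44]]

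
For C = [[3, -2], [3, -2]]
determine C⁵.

C² = C (a projection; rank 1, trace 1), so C⁵ = C.

[[3, -2], [3, -2]]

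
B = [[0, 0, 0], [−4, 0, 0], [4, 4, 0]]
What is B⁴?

B is strictly triangular, hence nilpotent: B³ = 0, so B⁴ = 0.

[[0, 0, 0], [0, 0, 0], [0, 0, 0]]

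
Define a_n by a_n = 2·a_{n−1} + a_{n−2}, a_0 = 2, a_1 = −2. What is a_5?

−34

With companion matrix M = [[2, 1], [1, 0]], [a_n, a_{n−1}]ᵀ = M·[a_{n−1}, a_{n−2}]ᵀ, so [a_5, a_4]ᵀ = M⁴·[a_1, a_0]ᵀ.
M⁴ = [[29, 12], [12, 5]], giving [a_5, a_4]ᵀ = [[−34], [−14]].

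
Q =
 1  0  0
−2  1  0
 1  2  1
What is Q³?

[[1, 0, 0], [−6, 1, 0], [−9, 6, 1]]

Q = I + N where N = [[0, 0, 0], [−2, 0, 0], [1, 2, 0]] is strictly lower-triangular, so N³ = 0.
(I + N)³ = I + 3·N + 3·N² = [[1, 0, 0], [−6, 1, 0], [−9, 6, 1]].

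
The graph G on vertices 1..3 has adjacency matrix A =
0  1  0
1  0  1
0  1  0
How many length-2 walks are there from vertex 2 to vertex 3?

The number of length-2 walks from vertex 2 to vertex 3 is entry (2,3) of A^2, where A is the adjacency matrix.
A^2 = [[1, 0, 1], [0, 2, 0], [1, 0, 1]]

0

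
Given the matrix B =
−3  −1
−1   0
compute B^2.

[[10, 3], [3, 1]]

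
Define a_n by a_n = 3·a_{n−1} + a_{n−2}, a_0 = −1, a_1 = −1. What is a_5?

With companion matrix A = [[3, 1], [1, 0]], [a_n, a_{n−1}]ᵀ = A·[a_{n−1}, a_{n−2}]ᵀ, so [a_5, a_4]ᵀ = A^4·[a_1, a_0]ᵀ.
A^4 = [[109, 33], [33, 10]], giving [a_5, a_4]ᵀ = [[−142], [−43]].

−142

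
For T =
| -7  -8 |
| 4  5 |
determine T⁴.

tr T = -2 and det T = -3, so the characteristic polynomial is λ² − (-2)λ + (-3) with roots 1 and -3.
Eigenvectors give P = [[-1, -2], [1, 1]] with P⁻¹ = [[1, 2], [-1, -1]], and T = P·diag(1, -3)·P⁻¹.
Then T⁴ = P·diag(1, 81)·P⁻¹ = [[-1, -162], [1, 81]] · [[1, 2], [-1, -1]] = [[161, 160], [-80, -79]].

[[161, 160], [-80, -79]]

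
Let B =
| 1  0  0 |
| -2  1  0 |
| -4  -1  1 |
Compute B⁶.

B = I + N where N = [[0, 0, 0], [-2, 0, 0], [-4, -1, 0]] is strictly lower-triangular, so N³ = 0.
(I + N)⁶ = I + 6·N + 15·N² = [[1, 0, 0], [-12, 1, 0], [6, -6, 1]].

[[1, 0, 0], [-12, 1, 0], [6, -6, 1]]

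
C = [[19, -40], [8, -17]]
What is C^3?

tr C = 2 and det C = -3, so the characteristic polynomial is λ² − (2)λ + (-3) with roots -1 and 3.
Eigenvectors give P = [[2, -5], [1, -2]] with P⁻¹ = [[-2, 5], [-1, 2]], and C = P·diag(-1, 3)·P⁻¹.
Then C^3 = P·diag(-1, 27)·P⁻¹ = [[-2, -135], [-1, -54]] · [[-2, 5], [-1, 2]] = [[139, -280], [56, -113]].

[[139, -280], [56, -113]]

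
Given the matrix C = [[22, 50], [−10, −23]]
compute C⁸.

[[−24964, −63050], [12610, 31781]]

tr C = −1 and det C = −6, so the characteristic polynomial is λ² − (−1)λ + (−6) with roots 2 and −3.
Eigenvectors give P = [[−5, −2], [2, 1]] with P⁻¹ = [[−1, −2], [2, 5]], and C = P·diag(2, −3)·P⁻¹.
Then C⁸ = P·diag(256, 6561)·P⁻¹ = [[−1280, −13122], [512, 6561]] · [[−1, −2], [2, 5]] = [[−24964, −63050], [12610, 31781]].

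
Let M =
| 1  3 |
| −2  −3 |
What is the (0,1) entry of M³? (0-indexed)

M² = [[−5, −6], [4, 3]]
M³ = [[7, 3], [−2, 3]]

3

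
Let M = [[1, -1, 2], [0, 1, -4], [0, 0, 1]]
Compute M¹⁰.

M = I + N where N = [[0, -1, 2], [0, 0, -4], [0, 0, 0]] is strictly upper-triangular, so N³ = 0.
(I + N)¹⁰ = I + 10·N + 45·N² = [[1, -10, 200], [0, 1, -40], [0, 0, 1]].

[[1, -10, 200], [0, 1, -40], [0, 0, 1]]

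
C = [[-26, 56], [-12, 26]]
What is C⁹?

tr C = 0 and det C = -4, so the characteristic polynomial is λ² − (0)λ + (-4) with roots -2 and 2.
Eigenvectors give P = [[-7, -2], [-3, -1]] with P⁻¹ = [[-1, 2], [3, -7]], and C = P·diag(-2, 2)·P⁻¹.
Then C⁹ = P·diag(-512, 512)·P⁻¹ = [[3584, -1024], [1536, -512]] · [[-1, 2], [3, -7]] = [[-6656, 14336], [-3072, 6656]].

[[-6656, 14336], [-3072, 6656]]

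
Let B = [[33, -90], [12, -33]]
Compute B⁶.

[[729, 0], [0, 729]]

tr B = 0 and det B = -9, so the characteristic polynomial is λ² − (0)λ + (-9) with roots 3 and -3.
Eigenvectors give P = [[3, -5], [1, -2]] with P⁻¹ = [[2, -5], [1, -3]], and B = P·diag(3, -3)·P⁻¹.
Then B⁶ = P·diag(729, 729)·P⁻¹ = [[2187, -3645], [729, -1458]] · [[2, -5], [1, -3]] = [[729, 0], [0, 729]].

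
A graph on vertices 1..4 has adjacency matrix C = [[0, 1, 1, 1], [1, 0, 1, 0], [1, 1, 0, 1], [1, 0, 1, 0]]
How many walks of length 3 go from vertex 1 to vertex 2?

5

The number of length-3 walks from vertex 1 to vertex 2 is entry (1,2) of C³, where C is the adjacency matrix.
C² = [[3, 1, 2, 1], [1, 2, 1, 2], [2, 1, 3, 1], [1, 2, 1, 2]]
C³ = [[4, 5, 5, 5], [5, 2, 5, 2], [5, 5, 4, 5], [5, 2, 5, 2]]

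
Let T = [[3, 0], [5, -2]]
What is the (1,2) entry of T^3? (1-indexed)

0

tr T = 1 and det T = -6, so the characteristic polynomial is λ² − (1)λ + (-6) with roots -2 and 3.
Eigenvectors give P = [[0, 1], [-1, 1]] with P⁻¹ = [[1, -1], [1, 0]], and T = P·diag(-2, 3)·P⁻¹.
Then T^3 = P·diag(-8, 27)·P⁻¹ = [[0, 27], [8, 27]] · [[1, -1], [1, 0]] = [[27, 0], [35, -8]].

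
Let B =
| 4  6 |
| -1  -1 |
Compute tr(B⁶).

tr B = 3 and det B = 2, so the characteristic polynomial is λ² − (3)λ + (2) with roots 2 and 1.
Eigenvectors give P = [[3, 2], [-1, -1]] with P⁻¹ = [[1, 2], [-1, -3]], and B = P·diag(2, 1)·P⁻¹.
Then B⁶ = P·diag(64, 1)·P⁻¹ = [[192, 2], [-64, -1]] · [[1, 2], [-1, -3]] = [[190, 378], [-63, -125]].

65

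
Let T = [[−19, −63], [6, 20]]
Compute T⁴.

tr T = 1 and det T = −2, so the characteristic polynomial is λ² − (1)λ + (−2) with roots 2 and −1.
Eigenvectors give P = [[−3, 7], [1, −2]] with P⁻¹ = [[2, 7], [1, 3]], and T = P·diag(2, −1)·P⁻¹.
Then T⁴ = P·diag(16, 1)·P⁻¹ = [[−48, 7], [16, −2]] · [[2, 7], [1, 3]] = [[−89, −315], [30, 106]].

[[−89, −315], [30, 106]]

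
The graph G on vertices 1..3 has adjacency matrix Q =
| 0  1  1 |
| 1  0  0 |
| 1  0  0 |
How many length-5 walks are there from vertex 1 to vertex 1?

The number of length-5 walks from vertex 1 to vertex 1 is entry (1,1) of Q⁵, where Q is the adjacency matrix.
Q² = [[2, 0, 0], [0, 1, 1], [0, 1, 1]]
Q³ = [[0, 2, 2], [2, 0, 0], [2, 0, 0]]
Q⁴ = [[4, 0, 0], [0, 2, 2], [0, 2, 2]]
Q⁵ = [[0, 4, 4], [4, 0, 0], [4, 0, 0]]

0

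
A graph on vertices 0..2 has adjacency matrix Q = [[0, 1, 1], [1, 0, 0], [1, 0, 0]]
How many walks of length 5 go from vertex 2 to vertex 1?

0

The number of length-5 walks from vertex 2 to vertex 1 is entry (2,1) of Q^5, where Q is the adjacency matrix.
Q^2 = [[2, 0, 0], [0, 1, 1], [0, 1, 1]]
Q^3 = [[0, 2, 2], [2, 0, 0], [2, 0, 0]]
Q^4 = [[4, 0, 0], [0, 2, 2], [0, 2, 2]]
Q^5 = [[0, 4, 4], [4, 0, 0], [4, 0, 0]]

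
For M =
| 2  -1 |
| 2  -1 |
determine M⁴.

[[2, -1], [2, -1]]

M² = M (a projection; rank 1, trace 1), so M⁴ = M.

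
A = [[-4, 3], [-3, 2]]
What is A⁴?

A² = [[7, -6], [6, -5]]
A³ = [[-10, 9], [-9, 8]]
A⁴ = [[13, -12], [12, -11]]

[[13, -12], [12, -11]]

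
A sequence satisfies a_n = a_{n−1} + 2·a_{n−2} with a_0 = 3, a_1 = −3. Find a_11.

With companion matrix C = [[1, 2], [1, 0]], [a_n, a_{n−1}]ᵀ = C·[a_{n−1}, a_{n−2}]ᵀ, so [a_11, a_10]ᵀ = C¹⁰·[a_1, a_0]ᵀ.
C¹⁰ = [[683, 682], [341, 342]], giving [a_11, a_10]ᵀ = [[−3], [3]].

−3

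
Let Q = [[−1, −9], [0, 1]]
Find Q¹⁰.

Q² = I (check: tr Q = 0 and det Q = −1), so Q¹⁰ = I since 10 is even.

[[1, 0], [0, 1]]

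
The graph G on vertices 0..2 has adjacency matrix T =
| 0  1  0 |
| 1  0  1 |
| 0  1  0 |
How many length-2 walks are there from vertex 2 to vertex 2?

The number of length-2 walks from vertex 2 to vertex 2 is entry (2,2) of T², where T is the adjacency matrix.
T² = [[1, 0, 1], [0, 2, 0], [1, 0, 1]]

1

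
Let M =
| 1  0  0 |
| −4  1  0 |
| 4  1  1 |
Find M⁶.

[[1, 0, 0], [−24, 1, 0], [−36, 6, 1]]

M = I + N where N = [[0, 0, 0], [−4, 0, 0], [4, 1, 0]] is strictly lower-triangular, so N³ = 0.
(I + N)⁶ = I + 6·N + 15·N² = [[1, 0, 0], [−24, 1, 0], [−36, 6, 1]].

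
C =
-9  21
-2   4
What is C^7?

tr C = -5 and det C = 6, so the characteristic polynomial is λ² − (-5)λ + (6) with roots -2 and -3.
Eigenvectors give P = [[-3, 7], [-1, 2]] with P⁻¹ = [[2, -7], [1, -3]], and C = P·diag(-2, -3)·P⁻¹.
Then C^7 = P·diag(-128, -2187)·P⁻¹ = [[384, -15309], [128, -4374]] · [[2, -7], [1, -3]] = [[-14541, 43239], [-4118, 12226]].

[[-14541, 43239], [-4118, 12226]]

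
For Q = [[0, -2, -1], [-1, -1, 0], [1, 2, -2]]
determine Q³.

Q² = [[1, 0, 2], [1, 3, 1], [-4, -8, 3]]
Q³ = [[2, 2, -5], [-2, -3, -3], [11, 22, -2]]

[[2, 2, -5], [-2, -3, -3], [11, 22, -2]]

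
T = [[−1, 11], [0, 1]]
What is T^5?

T² = I (check: tr T = 0 and det T = −1), so T^5 = T since 5 is odd.

[[−1, 11], [0, 1]]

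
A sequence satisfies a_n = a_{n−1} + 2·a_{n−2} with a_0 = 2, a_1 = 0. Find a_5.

20

With companion matrix T = [[1, 2], [1, 0]], [a_n, a_{n−1}]ᵀ = T·[a_{n−1}, a_{n−2}]ᵀ, so [a_5, a_4]ᵀ = T⁴·[a_1, a_0]ᵀ.
T⁴ = [[11, 10], [5, 6]], giving [a_5, a_4]ᵀ = [[20], [12]].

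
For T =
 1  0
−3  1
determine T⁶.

[[1, 0], [−18, 1]]

T = I + N where N = [[0, 0], [−3, 0]] is strictly lower-triangular, so N² = 0.
(I + N)⁶ = I + 6·N = [[1, 0], [−18, 1]].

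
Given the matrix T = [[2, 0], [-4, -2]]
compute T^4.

tr T = 0 and det T = -4, so the characteristic polynomial is λ² − (0)λ + (-4) with roots -2 and 2.
Eigenvectors give P = [[0, 1], [1, -1]] with P⁻¹ = [[1, 1], [1, 0]], and T = P·diag(-2, 2)·P⁻¹.
Then T^4 = P·diag(16, 16)·P⁻¹ = [[0, 16], [16, -16]] · [[1, 1], [1, 0]] = [[16, 0], [0, 16]].

[[16, 0], [0, 16]]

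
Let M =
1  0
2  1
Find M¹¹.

M = I + N where N = [[0, 0], [2, 0]] is strictly lower-triangular, so N² = 0.
(I + N)¹¹ = I + 11·N = [[1, 0], [22, 1]].

[[1, 0], [22, 1]]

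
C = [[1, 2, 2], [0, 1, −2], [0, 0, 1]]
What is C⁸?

[[1, 16, −96], [0, 1, −16], [0, 0, 1]]

C = I + N where N = [[0, 2, 2], [0, 0, −2], [0, 0, 0]] is strictly upper-triangular, so N³ = 0.
(I + N)⁸ = I + 8·N + 28·N² = [[1, 16, −96], [0, 1, −16], [0, 0, 1]].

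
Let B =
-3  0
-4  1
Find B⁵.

tr B = -2 and det B = -3, so the characteristic polynomial is λ² − (-2)λ + (-3) with roots 1 and -3.
Eigenvectors give P = [[0, -1], [-1, -1]] with P⁻¹ = [[1, -1], [-1, 0]], and B = P·diag(1, -3)·P⁻¹.
Then B⁵ = P·diag(1, -243)·P⁻¹ = [[0, 243], [-1, 243]] · [[1, -1], [-1, 0]] = [[-243, 0], [-244, 1]].

[[-243, 0], [-244, 1]]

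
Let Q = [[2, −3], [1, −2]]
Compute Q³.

Q² = I (check: tr Q = 0 and det Q = −1), so Q³ = Q since 3 is odd.

[[2, −3], [1, −2]]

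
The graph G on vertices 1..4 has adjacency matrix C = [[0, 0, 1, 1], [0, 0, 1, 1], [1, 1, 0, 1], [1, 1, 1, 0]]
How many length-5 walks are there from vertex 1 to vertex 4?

The number of length-5 walks from vertex 1 to vertex 4 is entry (1,4) of C⁵, where C is the adjacency matrix.
C² = [[2, 2, 1, 1], [2, 2, 1, 1], [1, 1, 3, 2], [1, 1, 2, 3]]
C³ = [[2, 2, 5, 5], [2, 2, 5, 5], [5, 5, 4, 5], [5, 5, 5, 4]]
C⁴ = [[10, 10, 9, 9], [10, 10, 9, 9], [9, 9, 15, 14], [9, 9, 14, 15]]
C⁵ = [[18, 18, 29, 29], [18, 18, 29, 29], [29, 29, 32, 33], [29, 29, 33, 32]]

29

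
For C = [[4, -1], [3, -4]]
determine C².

[[13, 0], [0, 13]]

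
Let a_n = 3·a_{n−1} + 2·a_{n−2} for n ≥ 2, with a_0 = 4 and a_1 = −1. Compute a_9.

27869

With companion matrix Q = [[3, 2], [1, 0]], [a_n, a_{n−1}]ᵀ = Q·[a_{n−1}, a_{n−2}]ᵀ, so [a_9, a_8]ᵀ = Q⁸·[a_1, a_0]ᵀ.
Q⁸ = [[22363, 12558], [6279, 3526]], giving [a_9, a_8]ᵀ = [[27869], [7825]].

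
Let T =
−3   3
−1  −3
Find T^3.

T^2 = [[6, −18], [6, 6]]
T^3 = [[0, 72], [−24, 0]]

[[0, 72], [−24, 0]]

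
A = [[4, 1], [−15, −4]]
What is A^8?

A² = I (check: tr A = 0 and det A = −1), so A^8 = I since 8 is even.

[[1, 0], [0, 1]]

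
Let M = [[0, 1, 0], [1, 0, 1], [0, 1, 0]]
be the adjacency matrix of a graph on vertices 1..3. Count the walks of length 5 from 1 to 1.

0

The number of length-5 walks from vertex 1 to vertex 1 is entry (1,1) of M⁵, where M is the adjacency matrix.
M² = [[1, 0, 1], [0, 2, 0], [1, 0, 1]]
M³ = [[0, 2, 0], [2, 0, 2], [0, 2, 0]]
M⁴ = [[2, 0, 2], [0, 4, 0], [2, 0, 2]]
M⁵ = [[0, 4, 0], [4, 0, 4], [0, 4, 0]]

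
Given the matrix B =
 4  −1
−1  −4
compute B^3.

[[68, −17], [−17, −68]]

B^2 = [[17, 0], [0, 17]]
B^3 = [[68, −17], [−17, −68]]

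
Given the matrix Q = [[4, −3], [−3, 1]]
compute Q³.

Q² = [[25, −15], [−15, 10]]
Q³ = [[145, −90], [−90, 55]]

[[145, −90], [−90, 55]]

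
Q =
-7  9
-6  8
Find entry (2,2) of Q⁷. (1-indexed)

386

tr Q = 1 and det Q = -2, so the characteristic polynomial is λ² − (1)λ + (-2) with roots -1 and 2.
Eigenvectors give P = [[3, 1], [2, 1]] with P⁻¹ = [[1, -1], [-2, 3]], and Q = P·diag(-1, 2)·P⁻¹.
Then Q⁷ = P·diag(-1, 128)·P⁻¹ = [[-3, 128], [-2, 128]] · [[1, -1], [-2, 3]] = [[-259, 387], [-258, 386]].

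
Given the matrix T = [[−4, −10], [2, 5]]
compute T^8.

[[−4, −10], [2, 5]]

T² = T (a projection; rank 1, trace 1), so T^8 = T.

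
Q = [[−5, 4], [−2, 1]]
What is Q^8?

[[13121, −13120], [6560, −6559]]

tr Q = −4 and det Q = 3, so the characteristic polynomial is λ² − (−4)λ + (3) with roots −1 and −3.
Eigenvectors give P = [[1, −2], [1, −1]] with P⁻¹ = [[−1, 2], [−1, 1]], and Q = P·diag(−1, −3)·P⁻¹.
Then Q^8 = P·diag(1, 6561)·P⁻¹ = [[1, −13122], [1, −6561]] · [[−1, 2], [−1, 1]] = [[13121, −13120], [6560, −6559]].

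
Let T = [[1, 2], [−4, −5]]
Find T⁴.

tr T = −4 and det T = 3, so the characteristic polynomial is λ² − (−4)λ + (3) with roots −1 and −3.
Eigenvectors give P = [[1, 1], [−1, −2]] with P⁻¹ = [[2, 1], [−1, −1]], and T = P·diag(−1, −3)·P⁻¹.
Then T⁴ = P·diag(1, 81)·P⁻¹ = [[1, 81], [−1, −162]] · [[2, 1], [−1, −1]] = [[−79, −80], [160, 161]].

[[−79, −80], [160, 161]]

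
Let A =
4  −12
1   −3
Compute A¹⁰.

[[4, −12], [1, −3]]

A² = A (a projection; rank 1, trace 1), so A¹⁰ = A.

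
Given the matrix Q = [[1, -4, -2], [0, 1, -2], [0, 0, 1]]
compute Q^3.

[[1, -12, 18], [0, 1, -6], [0, 0, 1]]

Q = I + N where N = [[0, -4, -2], [0, 0, -2], [0, 0, 0]] is strictly upper-triangular, so N^3 = 0.
(I + N)^3 = I + 3·N + 3·N^2 = [[1, -12, 18], [0, 1, -6], [0, 0, 1]].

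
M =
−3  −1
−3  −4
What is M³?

M² = [[12, 7], [21, 19]]
M³ = [[−57, −40], [−120, −97]]

[[−57, −40], [−120, −97]]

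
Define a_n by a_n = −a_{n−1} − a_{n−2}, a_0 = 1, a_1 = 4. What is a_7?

4

With companion matrix Q = [[−1, −1], [1, 0]], [a_n, a_{n−1}]ᵀ = Q·[a_{n−1}, a_{n−2}]ᵀ, so [a_7, a_6]ᵀ = Q⁶·[a_1, a_0]ᵀ.
Q⁶ = [[1, 0], [0, 1]], giving [a_7, a_6]ᵀ = [[4], [1]].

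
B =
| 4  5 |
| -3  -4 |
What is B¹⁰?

[[1, 0], [0, 1]]

B² = I (check: tr B = 0 and det B = -1), so B¹⁰ = I since 10 is even.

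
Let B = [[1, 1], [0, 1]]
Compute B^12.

[[1, 12], [0, 1]]

B = I + N where N = [[0, 1], [0, 0]] is strictly upper-triangular, so N^2 = 0.
(I + N)^12 = I + 12·N = [[1, 12], [0, 1]].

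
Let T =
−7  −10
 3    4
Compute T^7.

tr T = −3 and det T = 2, so the characteristic polynomial is λ² − (−3)λ + (2) with roots −1 and −2.
Eigenvectors give P = [[−5, 2], [3, −1]] with P⁻¹ = [[1, 2], [3, 5]], and T = P·diag(−1, −2)·P⁻¹.
Then T^7 = P·diag(−1, −128)·P⁻¹ = [[5, −256], [−3, 128]] · [[1, 2], [3, 5]] = [[−763, −1270], [381, 634]].

[[−763, −1270], [381, 634]]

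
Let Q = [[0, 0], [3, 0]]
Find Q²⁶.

Q is strictly triangular, hence nilpotent: Q² = 0, so Q²⁶ = 0.

[[0, 0], [0, 0]]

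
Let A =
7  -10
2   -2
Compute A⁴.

[[341, -650], [130, -244]]

tr A = 5 and det A = 6, so the characteristic polynomial is λ² − (5)λ + (6) with roots 2 and 3.
Eigenvectors give P = [[-2, -5], [-1, -2]] with P⁻¹ = [[2, -5], [-1, 2]], and A = P·diag(2, 3)·P⁻¹.
Then A⁴ = P·diag(16, 81)·P⁻¹ = [[-32, -405], [-16, -162]] · [[2, -5], [-1, 2]] = [[341, -650], [130, -244]].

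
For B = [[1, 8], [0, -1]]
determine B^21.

[[1, 8], [0, -1]]

B² = I (check: tr B = 0 and det B = -1), so B^21 = B since 21 is odd.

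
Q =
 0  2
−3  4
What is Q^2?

[[−6, 8], [−12, 10]]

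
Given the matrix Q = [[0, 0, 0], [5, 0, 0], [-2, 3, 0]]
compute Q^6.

[[0, 0, 0], [0, 0, 0], [0, 0, 0]]

Q is strictly triangular, hence nilpotent: Q^3 = 0, so Q^6 = 0.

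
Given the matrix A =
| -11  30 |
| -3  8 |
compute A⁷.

[[-1271, 3810], [-381, 1142]]

tr A = -3 and det A = 2, so the characteristic polynomial is λ² − (-3)λ + (2) with roots -1 and -2.
Eigenvectors give P = [[3, 10], [1, 3]] with P⁻¹ = [[-3, 10], [1, -3]], and A = P·diag(-1, -2)·P⁻¹.
Then A⁷ = P·diag(-1, -128)·P⁻¹ = [[-3, -1280], [-1, -384]] · [[-3, 10], [1, -3]] = [[-1271, 3810], [-381, 1142]].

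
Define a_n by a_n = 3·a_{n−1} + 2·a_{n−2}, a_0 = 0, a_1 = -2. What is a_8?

With companion matrix B = [[3, 2], [1, 0]], [a_n, a_{n−1}]ᵀ = B·[a_{n−1}, a_{n−2}]ᵀ, so [a_8, a_7]ᵀ = B^7·[a_1, a_0]ᵀ.
B^7 = [[6279, 3526], [1763, 990]], giving [a_8, a_7]ᵀ = [[-12558], [-3526]].

-12558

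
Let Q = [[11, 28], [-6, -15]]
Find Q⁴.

tr Q = -4 and det Q = 3, so the characteristic polynomial is λ² − (-4)λ + (3) with roots -1 and -3.
Eigenvectors give P = [[-7, 2], [3, -1]] with P⁻¹ = [[-1, -2], [-3, -7]], and Q = P·diag(-1, -3)·P⁻¹.
Then Q⁴ = P·diag(1, 81)·P⁻¹ = [[-7, 162], [3, -81]] · [[-1, -2], [-3, -7]] = [[-479, -1120], [240, 561]].

[[-479, -1120], [240, 561]]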